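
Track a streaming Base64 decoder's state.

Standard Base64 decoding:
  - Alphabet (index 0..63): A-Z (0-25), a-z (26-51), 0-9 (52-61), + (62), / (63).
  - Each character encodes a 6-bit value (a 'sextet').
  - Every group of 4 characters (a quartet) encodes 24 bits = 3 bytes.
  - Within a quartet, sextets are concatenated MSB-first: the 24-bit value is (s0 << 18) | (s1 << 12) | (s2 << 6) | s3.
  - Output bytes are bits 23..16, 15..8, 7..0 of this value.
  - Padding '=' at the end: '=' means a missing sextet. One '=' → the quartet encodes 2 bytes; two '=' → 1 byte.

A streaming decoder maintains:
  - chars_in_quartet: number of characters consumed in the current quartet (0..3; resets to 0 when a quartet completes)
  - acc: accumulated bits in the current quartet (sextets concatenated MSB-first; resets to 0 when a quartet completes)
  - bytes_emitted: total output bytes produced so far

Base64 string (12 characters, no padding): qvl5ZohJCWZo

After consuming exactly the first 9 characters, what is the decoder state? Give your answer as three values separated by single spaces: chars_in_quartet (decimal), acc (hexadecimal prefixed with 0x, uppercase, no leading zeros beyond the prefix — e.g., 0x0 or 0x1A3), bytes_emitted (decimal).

Answer: 1 0x2 6

Derivation:
After char 0 ('q'=42): chars_in_quartet=1 acc=0x2A bytes_emitted=0
After char 1 ('v'=47): chars_in_quartet=2 acc=0xAAF bytes_emitted=0
After char 2 ('l'=37): chars_in_quartet=3 acc=0x2ABE5 bytes_emitted=0
After char 3 ('5'=57): chars_in_quartet=4 acc=0xAAF979 -> emit AA F9 79, reset; bytes_emitted=3
After char 4 ('Z'=25): chars_in_quartet=1 acc=0x19 bytes_emitted=3
After char 5 ('o'=40): chars_in_quartet=2 acc=0x668 bytes_emitted=3
After char 6 ('h'=33): chars_in_quartet=3 acc=0x19A21 bytes_emitted=3
After char 7 ('J'=9): chars_in_quartet=4 acc=0x668849 -> emit 66 88 49, reset; bytes_emitted=6
After char 8 ('C'=2): chars_in_quartet=1 acc=0x2 bytes_emitted=6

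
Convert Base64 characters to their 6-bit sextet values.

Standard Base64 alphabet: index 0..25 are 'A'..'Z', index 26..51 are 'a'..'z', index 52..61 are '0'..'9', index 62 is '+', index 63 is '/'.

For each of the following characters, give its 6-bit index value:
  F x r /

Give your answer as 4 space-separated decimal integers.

Answer: 5 49 43 63

Derivation:
'F': A..Z range, ord('F') − ord('A') = 5
'x': a..z range, 26 + ord('x') − ord('a') = 49
'r': a..z range, 26 + ord('r') − ord('a') = 43
'/': index 63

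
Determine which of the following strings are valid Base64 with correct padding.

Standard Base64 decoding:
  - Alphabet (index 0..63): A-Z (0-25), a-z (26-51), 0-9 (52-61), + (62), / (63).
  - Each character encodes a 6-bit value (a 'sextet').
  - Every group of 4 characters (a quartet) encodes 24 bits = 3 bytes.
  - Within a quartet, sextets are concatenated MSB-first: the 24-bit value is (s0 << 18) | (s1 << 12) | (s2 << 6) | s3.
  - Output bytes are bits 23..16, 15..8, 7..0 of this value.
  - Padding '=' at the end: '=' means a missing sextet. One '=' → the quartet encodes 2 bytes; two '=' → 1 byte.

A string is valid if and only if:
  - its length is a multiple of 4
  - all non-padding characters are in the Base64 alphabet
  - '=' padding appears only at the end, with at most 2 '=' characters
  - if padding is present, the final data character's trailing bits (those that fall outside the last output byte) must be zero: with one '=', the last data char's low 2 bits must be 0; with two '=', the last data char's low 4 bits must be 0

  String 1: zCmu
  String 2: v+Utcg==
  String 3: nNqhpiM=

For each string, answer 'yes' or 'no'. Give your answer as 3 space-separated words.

Answer: yes yes yes

Derivation:
String 1: 'zCmu' → valid
String 2: 'v+Utcg==' → valid
String 3: 'nNqhpiM=' → valid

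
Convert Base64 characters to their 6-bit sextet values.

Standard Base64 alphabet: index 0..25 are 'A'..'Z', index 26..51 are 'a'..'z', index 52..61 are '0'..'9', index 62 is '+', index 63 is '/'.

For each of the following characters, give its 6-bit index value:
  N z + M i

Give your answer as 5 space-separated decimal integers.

'N': A..Z range, ord('N') − ord('A') = 13
'z': a..z range, 26 + ord('z') − ord('a') = 51
'+': index 62
'M': A..Z range, ord('M') − ord('A') = 12
'i': a..z range, 26 + ord('i') − ord('a') = 34

Answer: 13 51 62 12 34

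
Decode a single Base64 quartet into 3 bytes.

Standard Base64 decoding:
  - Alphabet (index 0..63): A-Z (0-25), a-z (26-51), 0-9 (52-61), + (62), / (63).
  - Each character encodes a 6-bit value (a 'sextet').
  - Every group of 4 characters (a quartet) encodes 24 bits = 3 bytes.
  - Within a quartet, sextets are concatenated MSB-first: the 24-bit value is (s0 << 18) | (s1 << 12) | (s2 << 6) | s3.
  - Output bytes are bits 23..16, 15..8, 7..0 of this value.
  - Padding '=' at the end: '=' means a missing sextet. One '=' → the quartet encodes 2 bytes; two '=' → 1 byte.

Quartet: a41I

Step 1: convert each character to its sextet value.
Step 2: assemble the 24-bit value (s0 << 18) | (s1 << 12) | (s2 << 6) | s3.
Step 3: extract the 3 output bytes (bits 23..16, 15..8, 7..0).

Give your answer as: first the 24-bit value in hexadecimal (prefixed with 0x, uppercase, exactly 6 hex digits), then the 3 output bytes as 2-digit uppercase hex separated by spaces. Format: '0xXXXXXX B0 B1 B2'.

Sextets: a=26, 4=56, 1=53, I=8
24-bit: (26<<18) | (56<<12) | (53<<6) | 8
      = 0x680000 | 0x038000 | 0x000D40 | 0x000008
      = 0x6B8D48
Bytes: (v>>16)&0xFF=6B, (v>>8)&0xFF=8D, v&0xFF=48

Answer: 0x6B8D48 6B 8D 48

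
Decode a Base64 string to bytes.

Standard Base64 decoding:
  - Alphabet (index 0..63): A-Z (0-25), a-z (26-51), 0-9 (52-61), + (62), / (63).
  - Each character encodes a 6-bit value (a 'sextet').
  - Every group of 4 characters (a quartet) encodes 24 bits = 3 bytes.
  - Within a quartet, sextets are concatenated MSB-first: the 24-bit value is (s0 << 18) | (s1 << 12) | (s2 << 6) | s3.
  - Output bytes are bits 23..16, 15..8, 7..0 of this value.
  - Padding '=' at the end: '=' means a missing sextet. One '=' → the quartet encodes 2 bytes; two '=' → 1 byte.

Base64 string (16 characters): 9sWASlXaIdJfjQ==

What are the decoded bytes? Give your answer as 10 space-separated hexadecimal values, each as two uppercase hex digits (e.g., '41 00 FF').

After char 0 ('9'=61): chars_in_quartet=1 acc=0x3D bytes_emitted=0
After char 1 ('s'=44): chars_in_quartet=2 acc=0xF6C bytes_emitted=0
After char 2 ('W'=22): chars_in_quartet=3 acc=0x3DB16 bytes_emitted=0
After char 3 ('A'=0): chars_in_quartet=4 acc=0xF6C580 -> emit F6 C5 80, reset; bytes_emitted=3
After char 4 ('S'=18): chars_in_quartet=1 acc=0x12 bytes_emitted=3
After char 5 ('l'=37): chars_in_quartet=2 acc=0x4A5 bytes_emitted=3
After char 6 ('X'=23): chars_in_quartet=3 acc=0x12957 bytes_emitted=3
After char 7 ('a'=26): chars_in_quartet=4 acc=0x4A55DA -> emit 4A 55 DA, reset; bytes_emitted=6
After char 8 ('I'=8): chars_in_quartet=1 acc=0x8 bytes_emitted=6
After char 9 ('d'=29): chars_in_quartet=2 acc=0x21D bytes_emitted=6
After char 10 ('J'=9): chars_in_quartet=3 acc=0x8749 bytes_emitted=6
After char 11 ('f'=31): chars_in_quartet=4 acc=0x21D25F -> emit 21 D2 5F, reset; bytes_emitted=9
After char 12 ('j'=35): chars_in_quartet=1 acc=0x23 bytes_emitted=9
After char 13 ('Q'=16): chars_in_quartet=2 acc=0x8D0 bytes_emitted=9
Padding '==': partial quartet acc=0x8D0 -> emit 8D; bytes_emitted=10

Answer: F6 C5 80 4A 55 DA 21 D2 5F 8D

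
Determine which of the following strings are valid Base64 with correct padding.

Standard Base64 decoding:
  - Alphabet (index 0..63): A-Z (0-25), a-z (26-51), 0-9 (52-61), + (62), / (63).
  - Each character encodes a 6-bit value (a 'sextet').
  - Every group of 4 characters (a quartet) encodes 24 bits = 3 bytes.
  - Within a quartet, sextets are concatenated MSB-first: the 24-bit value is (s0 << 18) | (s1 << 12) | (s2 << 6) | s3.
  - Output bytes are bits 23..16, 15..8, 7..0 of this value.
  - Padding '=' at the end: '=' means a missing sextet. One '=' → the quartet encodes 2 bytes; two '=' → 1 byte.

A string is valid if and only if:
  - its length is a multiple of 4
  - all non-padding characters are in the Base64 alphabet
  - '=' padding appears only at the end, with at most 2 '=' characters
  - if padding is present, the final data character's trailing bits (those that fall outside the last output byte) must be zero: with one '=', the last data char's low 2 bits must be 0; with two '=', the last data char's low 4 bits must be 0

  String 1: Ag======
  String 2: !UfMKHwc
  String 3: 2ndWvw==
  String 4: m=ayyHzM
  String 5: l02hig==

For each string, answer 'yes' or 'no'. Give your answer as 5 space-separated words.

Answer: no no yes no yes

Derivation:
String 1: 'Ag======' → invalid (6 pad chars (max 2))
String 2: '!UfMKHwc' → invalid (bad char(s): ['!'])
String 3: '2ndWvw==' → valid
String 4: 'm=ayyHzM' → invalid (bad char(s): ['=']; '=' in middle)
String 5: 'l02hig==' → valid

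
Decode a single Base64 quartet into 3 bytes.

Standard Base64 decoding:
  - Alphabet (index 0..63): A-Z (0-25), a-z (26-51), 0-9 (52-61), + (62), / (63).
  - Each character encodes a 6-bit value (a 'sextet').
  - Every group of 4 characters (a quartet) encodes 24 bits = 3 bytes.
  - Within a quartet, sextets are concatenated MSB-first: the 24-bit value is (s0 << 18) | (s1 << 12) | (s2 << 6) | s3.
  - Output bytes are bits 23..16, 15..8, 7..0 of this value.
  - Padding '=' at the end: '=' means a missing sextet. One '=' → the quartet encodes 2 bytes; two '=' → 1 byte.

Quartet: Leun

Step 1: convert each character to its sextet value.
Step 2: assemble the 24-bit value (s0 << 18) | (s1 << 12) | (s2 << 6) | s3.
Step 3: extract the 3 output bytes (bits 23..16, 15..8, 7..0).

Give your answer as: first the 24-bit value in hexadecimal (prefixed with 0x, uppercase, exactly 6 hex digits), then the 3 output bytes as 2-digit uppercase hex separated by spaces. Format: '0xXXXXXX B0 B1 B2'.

Answer: 0x2DEBA7 2D EB A7

Derivation:
Sextets: L=11, e=30, u=46, n=39
24-bit: (11<<18) | (30<<12) | (46<<6) | 39
      = 0x2C0000 | 0x01E000 | 0x000B80 | 0x000027
      = 0x2DEBA7
Bytes: (v>>16)&0xFF=2D, (v>>8)&0xFF=EB, v&0xFF=A7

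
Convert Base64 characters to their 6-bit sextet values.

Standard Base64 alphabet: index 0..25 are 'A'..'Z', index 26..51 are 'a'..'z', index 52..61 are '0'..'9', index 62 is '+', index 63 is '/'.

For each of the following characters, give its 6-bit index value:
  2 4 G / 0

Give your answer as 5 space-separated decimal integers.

Answer: 54 56 6 63 52

Derivation:
'2': 0..9 range, 52 + ord('2') − ord('0') = 54
'4': 0..9 range, 52 + ord('4') − ord('0') = 56
'G': A..Z range, ord('G') − ord('A') = 6
'/': index 63
'0': 0..9 range, 52 + ord('0') − ord('0') = 52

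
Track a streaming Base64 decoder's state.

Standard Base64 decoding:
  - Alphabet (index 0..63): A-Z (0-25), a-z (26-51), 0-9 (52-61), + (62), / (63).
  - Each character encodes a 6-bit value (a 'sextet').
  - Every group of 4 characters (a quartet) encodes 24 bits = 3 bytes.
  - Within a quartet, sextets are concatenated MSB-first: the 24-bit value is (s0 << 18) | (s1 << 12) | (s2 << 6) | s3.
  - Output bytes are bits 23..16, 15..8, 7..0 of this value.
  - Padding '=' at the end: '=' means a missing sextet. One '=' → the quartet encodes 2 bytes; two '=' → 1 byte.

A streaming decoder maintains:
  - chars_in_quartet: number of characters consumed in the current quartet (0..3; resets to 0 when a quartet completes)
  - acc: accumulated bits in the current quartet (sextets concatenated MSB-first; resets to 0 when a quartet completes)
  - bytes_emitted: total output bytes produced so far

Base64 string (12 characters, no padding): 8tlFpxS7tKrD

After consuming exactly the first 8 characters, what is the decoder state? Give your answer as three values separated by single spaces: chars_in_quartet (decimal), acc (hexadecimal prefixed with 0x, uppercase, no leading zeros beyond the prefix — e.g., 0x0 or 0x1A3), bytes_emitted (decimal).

After char 0 ('8'=60): chars_in_quartet=1 acc=0x3C bytes_emitted=0
After char 1 ('t'=45): chars_in_quartet=2 acc=0xF2D bytes_emitted=0
After char 2 ('l'=37): chars_in_quartet=3 acc=0x3CB65 bytes_emitted=0
After char 3 ('F'=5): chars_in_quartet=4 acc=0xF2D945 -> emit F2 D9 45, reset; bytes_emitted=3
After char 4 ('p'=41): chars_in_quartet=1 acc=0x29 bytes_emitted=3
After char 5 ('x'=49): chars_in_quartet=2 acc=0xA71 bytes_emitted=3
After char 6 ('S'=18): chars_in_quartet=3 acc=0x29C52 bytes_emitted=3
After char 7 ('7'=59): chars_in_quartet=4 acc=0xA714BB -> emit A7 14 BB, reset; bytes_emitted=6

Answer: 0 0x0 6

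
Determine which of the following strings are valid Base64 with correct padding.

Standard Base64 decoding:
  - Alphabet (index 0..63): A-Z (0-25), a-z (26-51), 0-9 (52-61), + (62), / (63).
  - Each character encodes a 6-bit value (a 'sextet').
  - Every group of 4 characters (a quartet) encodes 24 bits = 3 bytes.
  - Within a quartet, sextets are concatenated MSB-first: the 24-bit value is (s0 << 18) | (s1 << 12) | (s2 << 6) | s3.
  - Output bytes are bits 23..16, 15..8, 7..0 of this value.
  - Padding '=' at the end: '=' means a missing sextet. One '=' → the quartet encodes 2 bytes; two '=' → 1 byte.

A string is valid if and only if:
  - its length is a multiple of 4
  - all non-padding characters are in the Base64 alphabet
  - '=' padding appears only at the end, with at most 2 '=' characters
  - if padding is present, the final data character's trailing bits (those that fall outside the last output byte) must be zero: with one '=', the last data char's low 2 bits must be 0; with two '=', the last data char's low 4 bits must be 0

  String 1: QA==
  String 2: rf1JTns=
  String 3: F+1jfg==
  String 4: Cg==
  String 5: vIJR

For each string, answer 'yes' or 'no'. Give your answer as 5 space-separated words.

Answer: yes yes yes yes yes

Derivation:
String 1: 'QA==' → valid
String 2: 'rf1JTns=' → valid
String 3: 'F+1jfg==' → valid
String 4: 'Cg==' → valid
String 5: 'vIJR' → valid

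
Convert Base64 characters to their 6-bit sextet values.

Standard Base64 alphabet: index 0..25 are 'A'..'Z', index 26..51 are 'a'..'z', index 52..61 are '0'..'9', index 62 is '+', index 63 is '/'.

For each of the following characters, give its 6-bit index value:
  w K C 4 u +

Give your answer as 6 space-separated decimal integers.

'w': a..z range, 26 + ord('w') − ord('a') = 48
'K': A..Z range, ord('K') − ord('A') = 10
'C': A..Z range, ord('C') − ord('A') = 2
'4': 0..9 range, 52 + ord('4') − ord('0') = 56
'u': a..z range, 26 + ord('u') − ord('a') = 46
'+': index 62

Answer: 48 10 2 56 46 62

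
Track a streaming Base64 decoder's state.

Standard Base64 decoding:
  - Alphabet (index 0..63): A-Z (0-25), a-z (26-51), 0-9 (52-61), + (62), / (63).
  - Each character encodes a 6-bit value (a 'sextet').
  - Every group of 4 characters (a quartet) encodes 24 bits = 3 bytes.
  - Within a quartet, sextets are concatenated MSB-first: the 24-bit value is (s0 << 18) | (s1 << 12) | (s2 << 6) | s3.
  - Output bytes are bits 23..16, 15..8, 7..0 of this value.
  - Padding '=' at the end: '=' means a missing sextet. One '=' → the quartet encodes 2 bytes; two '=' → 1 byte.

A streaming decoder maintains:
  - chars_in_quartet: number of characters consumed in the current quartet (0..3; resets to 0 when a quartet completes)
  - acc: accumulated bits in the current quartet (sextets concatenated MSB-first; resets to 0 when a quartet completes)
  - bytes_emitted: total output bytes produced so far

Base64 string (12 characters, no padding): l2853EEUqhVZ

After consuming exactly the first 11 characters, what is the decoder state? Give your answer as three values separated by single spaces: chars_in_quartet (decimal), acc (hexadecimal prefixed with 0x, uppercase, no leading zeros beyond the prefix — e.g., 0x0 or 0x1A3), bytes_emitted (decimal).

After char 0 ('l'=37): chars_in_quartet=1 acc=0x25 bytes_emitted=0
After char 1 ('2'=54): chars_in_quartet=2 acc=0x976 bytes_emitted=0
After char 2 ('8'=60): chars_in_quartet=3 acc=0x25DBC bytes_emitted=0
After char 3 ('5'=57): chars_in_quartet=4 acc=0x976F39 -> emit 97 6F 39, reset; bytes_emitted=3
After char 4 ('3'=55): chars_in_quartet=1 acc=0x37 bytes_emitted=3
After char 5 ('E'=4): chars_in_quartet=2 acc=0xDC4 bytes_emitted=3
After char 6 ('E'=4): chars_in_quartet=3 acc=0x37104 bytes_emitted=3
After char 7 ('U'=20): chars_in_quartet=4 acc=0xDC4114 -> emit DC 41 14, reset; bytes_emitted=6
After char 8 ('q'=42): chars_in_quartet=1 acc=0x2A bytes_emitted=6
After char 9 ('h'=33): chars_in_quartet=2 acc=0xAA1 bytes_emitted=6
After char 10 ('V'=21): chars_in_quartet=3 acc=0x2A855 bytes_emitted=6

Answer: 3 0x2A855 6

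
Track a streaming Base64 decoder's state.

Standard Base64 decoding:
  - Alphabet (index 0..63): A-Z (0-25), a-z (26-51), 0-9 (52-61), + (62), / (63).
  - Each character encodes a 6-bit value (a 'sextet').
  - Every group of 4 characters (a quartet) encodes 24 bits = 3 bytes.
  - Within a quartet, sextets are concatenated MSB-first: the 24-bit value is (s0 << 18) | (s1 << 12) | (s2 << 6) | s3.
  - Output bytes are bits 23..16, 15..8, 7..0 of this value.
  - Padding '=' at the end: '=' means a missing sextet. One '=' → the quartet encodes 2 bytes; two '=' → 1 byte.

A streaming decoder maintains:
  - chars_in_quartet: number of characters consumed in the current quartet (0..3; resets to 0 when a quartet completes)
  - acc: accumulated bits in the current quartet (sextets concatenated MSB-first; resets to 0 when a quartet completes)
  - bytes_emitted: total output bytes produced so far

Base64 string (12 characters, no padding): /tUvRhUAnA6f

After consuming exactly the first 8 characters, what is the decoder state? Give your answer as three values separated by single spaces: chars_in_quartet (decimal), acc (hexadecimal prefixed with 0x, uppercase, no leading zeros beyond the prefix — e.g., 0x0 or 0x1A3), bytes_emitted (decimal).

Answer: 0 0x0 6

Derivation:
After char 0 ('/'=63): chars_in_quartet=1 acc=0x3F bytes_emitted=0
After char 1 ('t'=45): chars_in_quartet=2 acc=0xFED bytes_emitted=0
After char 2 ('U'=20): chars_in_quartet=3 acc=0x3FB54 bytes_emitted=0
After char 3 ('v'=47): chars_in_quartet=4 acc=0xFED52F -> emit FE D5 2F, reset; bytes_emitted=3
After char 4 ('R'=17): chars_in_quartet=1 acc=0x11 bytes_emitted=3
After char 5 ('h'=33): chars_in_quartet=2 acc=0x461 bytes_emitted=3
After char 6 ('U'=20): chars_in_quartet=3 acc=0x11854 bytes_emitted=3
After char 7 ('A'=0): chars_in_quartet=4 acc=0x461500 -> emit 46 15 00, reset; bytes_emitted=6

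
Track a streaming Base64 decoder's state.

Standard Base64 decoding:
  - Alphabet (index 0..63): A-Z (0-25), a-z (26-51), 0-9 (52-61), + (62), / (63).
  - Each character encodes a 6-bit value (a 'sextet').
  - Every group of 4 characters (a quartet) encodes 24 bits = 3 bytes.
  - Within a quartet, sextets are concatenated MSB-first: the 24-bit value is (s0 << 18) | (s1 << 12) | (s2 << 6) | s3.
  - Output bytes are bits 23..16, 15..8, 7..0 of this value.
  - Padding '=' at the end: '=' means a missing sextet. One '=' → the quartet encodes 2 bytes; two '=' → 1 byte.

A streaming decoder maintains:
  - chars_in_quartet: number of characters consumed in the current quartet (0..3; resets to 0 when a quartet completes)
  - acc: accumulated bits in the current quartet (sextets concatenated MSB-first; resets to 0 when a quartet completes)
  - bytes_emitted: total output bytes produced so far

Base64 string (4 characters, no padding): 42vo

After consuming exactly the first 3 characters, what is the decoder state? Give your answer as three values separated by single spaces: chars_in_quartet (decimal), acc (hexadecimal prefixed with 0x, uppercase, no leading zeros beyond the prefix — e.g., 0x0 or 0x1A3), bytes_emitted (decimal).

Answer: 3 0x38DAF 0

Derivation:
After char 0 ('4'=56): chars_in_quartet=1 acc=0x38 bytes_emitted=0
After char 1 ('2'=54): chars_in_quartet=2 acc=0xE36 bytes_emitted=0
After char 2 ('v'=47): chars_in_quartet=3 acc=0x38DAF bytes_emitted=0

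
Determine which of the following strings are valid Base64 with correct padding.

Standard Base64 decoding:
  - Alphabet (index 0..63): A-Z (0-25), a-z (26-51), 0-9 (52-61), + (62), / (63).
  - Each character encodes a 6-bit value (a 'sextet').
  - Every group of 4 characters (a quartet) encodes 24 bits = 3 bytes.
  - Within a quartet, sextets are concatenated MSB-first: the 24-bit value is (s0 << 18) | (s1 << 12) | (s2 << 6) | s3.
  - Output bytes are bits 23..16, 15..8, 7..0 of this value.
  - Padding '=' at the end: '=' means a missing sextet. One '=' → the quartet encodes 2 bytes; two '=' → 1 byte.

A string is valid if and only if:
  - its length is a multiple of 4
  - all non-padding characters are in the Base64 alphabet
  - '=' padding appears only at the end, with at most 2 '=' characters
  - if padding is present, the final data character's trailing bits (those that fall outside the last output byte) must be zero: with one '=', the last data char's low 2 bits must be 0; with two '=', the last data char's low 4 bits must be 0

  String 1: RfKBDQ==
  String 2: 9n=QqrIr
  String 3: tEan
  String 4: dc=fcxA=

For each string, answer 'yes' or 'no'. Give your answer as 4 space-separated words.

Answer: yes no yes no

Derivation:
String 1: 'RfKBDQ==' → valid
String 2: '9n=QqrIr' → invalid (bad char(s): ['=']; '=' in middle)
String 3: 'tEan' → valid
String 4: 'dc=fcxA=' → invalid (bad char(s): ['=']; '=' in middle)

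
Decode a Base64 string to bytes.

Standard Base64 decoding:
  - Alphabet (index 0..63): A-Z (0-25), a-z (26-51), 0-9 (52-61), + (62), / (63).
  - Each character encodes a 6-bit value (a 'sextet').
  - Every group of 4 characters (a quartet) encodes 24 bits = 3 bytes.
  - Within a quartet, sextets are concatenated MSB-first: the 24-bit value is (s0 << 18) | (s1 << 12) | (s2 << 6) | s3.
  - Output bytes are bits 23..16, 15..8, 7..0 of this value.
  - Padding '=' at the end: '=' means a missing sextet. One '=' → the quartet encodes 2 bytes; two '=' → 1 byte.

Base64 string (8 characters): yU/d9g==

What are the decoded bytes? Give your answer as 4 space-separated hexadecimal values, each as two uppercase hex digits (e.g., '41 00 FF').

Answer: C9 4F DD F6

Derivation:
After char 0 ('y'=50): chars_in_quartet=1 acc=0x32 bytes_emitted=0
After char 1 ('U'=20): chars_in_quartet=2 acc=0xC94 bytes_emitted=0
After char 2 ('/'=63): chars_in_quartet=3 acc=0x3253F bytes_emitted=0
After char 3 ('d'=29): chars_in_quartet=4 acc=0xC94FDD -> emit C9 4F DD, reset; bytes_emitted=3
After char 4 ('9'=61): chars_in_quartet=1 acc=0x3D bytes_emitted=3
After char 5 ('g'=32): chars_in_quartet=2 acc=0xF60 bytes_emitted=3
Padding '==': partial quartet acc=0xF60 -> emit F6; bytes_emitted=4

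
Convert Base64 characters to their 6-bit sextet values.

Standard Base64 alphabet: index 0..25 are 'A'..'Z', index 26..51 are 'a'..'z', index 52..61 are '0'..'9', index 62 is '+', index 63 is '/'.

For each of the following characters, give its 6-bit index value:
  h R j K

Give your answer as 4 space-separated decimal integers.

'h': a..z range, 26 + ord('h') − ord('a') = 33
'R': A..Z range, ord('R') − ord('A') = 17
'j': a..z range, 26 + ord('j') − ord('a') = 35
'K': A..Z range, ord('K') − ord('A') = 10

Answer: 33 17 35 10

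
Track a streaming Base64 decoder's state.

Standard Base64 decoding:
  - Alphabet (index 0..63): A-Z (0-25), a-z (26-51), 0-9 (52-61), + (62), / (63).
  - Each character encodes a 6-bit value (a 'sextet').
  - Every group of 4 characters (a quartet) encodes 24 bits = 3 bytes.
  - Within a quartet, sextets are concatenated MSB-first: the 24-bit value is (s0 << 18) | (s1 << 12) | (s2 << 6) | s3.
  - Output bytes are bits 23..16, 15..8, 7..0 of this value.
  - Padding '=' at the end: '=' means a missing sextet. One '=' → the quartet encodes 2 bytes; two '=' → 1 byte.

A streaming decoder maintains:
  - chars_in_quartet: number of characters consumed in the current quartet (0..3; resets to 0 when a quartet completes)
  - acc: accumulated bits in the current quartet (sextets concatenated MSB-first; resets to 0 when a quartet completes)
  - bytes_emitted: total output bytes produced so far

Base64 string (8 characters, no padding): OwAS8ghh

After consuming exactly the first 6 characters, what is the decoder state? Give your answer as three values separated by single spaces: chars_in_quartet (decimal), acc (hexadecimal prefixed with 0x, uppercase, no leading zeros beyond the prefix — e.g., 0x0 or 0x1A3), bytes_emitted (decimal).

After char 0 ('O'=14): chars_in_quartet=1 acc=0xE bytes_emitted=0
After char 1 ('w'=48): chars_in_quartet=2 acc=0x3B0 bytes_emitted=0
After char 2 ('A'=0): chars_in_quartet=3 acc=0xEC00 bytes_emitted=0
After char 3 ('S'=18): chars_in_quartet=4 acc=0x3B0012 -> emit 3B 00 12, reset; bytes_emitted=3
After char 4 ('8'=60): chars_in_quartet=1 acc=0x3C bytes_emitted=3
After char 5 ('g'=32): chars_in_quartet=2 acc=0xF20 bytes_emitted=3

Answer: 2 0xF20 3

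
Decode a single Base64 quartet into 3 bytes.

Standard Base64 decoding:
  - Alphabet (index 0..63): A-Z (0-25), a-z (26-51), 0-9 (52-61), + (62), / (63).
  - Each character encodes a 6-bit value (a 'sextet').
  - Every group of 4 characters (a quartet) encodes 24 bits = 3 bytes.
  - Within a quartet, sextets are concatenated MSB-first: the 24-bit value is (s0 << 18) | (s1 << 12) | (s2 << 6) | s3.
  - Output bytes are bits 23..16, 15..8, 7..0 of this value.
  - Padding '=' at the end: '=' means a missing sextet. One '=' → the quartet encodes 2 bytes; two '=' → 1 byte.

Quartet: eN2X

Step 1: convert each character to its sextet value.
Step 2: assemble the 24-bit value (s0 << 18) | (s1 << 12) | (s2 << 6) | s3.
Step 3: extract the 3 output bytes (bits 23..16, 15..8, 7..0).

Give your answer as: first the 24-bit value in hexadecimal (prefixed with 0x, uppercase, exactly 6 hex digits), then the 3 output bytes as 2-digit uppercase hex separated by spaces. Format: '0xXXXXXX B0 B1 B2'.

Sextets: e=30, N=13, 2=54, X=23
24-bit: (30<<18) | (13<<12) | (54<<6) | 23
      = 0x780000 | 0x00D000 | 0x000D80 | 0x000017
      = 0x78DD97
Bytes: (v>>16)&0xFF=78, (v>>8)&0xFF=DD, v&0xFF=97

Answer: 0x78DD97 78 DD 97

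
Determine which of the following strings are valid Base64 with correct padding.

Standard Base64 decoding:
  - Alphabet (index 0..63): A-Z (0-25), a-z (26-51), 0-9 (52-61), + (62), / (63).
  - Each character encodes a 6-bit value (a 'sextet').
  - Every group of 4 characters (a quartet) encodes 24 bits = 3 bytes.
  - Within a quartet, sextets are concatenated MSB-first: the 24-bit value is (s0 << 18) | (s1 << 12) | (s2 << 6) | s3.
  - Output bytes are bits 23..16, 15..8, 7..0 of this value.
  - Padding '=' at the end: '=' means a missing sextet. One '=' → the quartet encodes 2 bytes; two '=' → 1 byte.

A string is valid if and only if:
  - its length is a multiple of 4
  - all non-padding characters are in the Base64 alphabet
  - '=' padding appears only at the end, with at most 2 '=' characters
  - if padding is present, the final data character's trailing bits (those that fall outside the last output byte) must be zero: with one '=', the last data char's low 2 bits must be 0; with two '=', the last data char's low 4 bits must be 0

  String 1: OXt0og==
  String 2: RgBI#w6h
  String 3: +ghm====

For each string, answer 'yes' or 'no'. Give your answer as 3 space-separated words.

Answer: yes no no

Derivation:
String 1: 'OXt0og==' → valid
String 2: 'RgBI#w6h' → invalid (bad char(s): ['#'])
String 3: '+ghm====' → invalid (4 pad chars (max 2))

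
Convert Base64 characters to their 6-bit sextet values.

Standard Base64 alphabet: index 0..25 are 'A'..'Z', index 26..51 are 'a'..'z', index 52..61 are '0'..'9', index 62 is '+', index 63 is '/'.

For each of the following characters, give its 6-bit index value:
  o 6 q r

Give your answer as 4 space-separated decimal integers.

'o': a..z range, 26 + ord('o') − ord('a') = 40
'6': 0..9 range, 52 + ord('6') − ord('0') = 58
'q': a..z range, 26 + ord('q') − ord('a') = 42
'r': a..z range, 26 + ord('r') − ord('a') = 43

Answer: 40 58 42 43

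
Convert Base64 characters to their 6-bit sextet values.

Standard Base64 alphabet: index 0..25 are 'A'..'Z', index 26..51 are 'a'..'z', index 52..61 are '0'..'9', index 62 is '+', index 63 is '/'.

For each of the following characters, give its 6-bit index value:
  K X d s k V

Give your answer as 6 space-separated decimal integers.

'K': A..Z range, ord('K') − ord('A') = 10
'X': A..Z range, ord('X') − ord('A') = 23
'd': a..z range, 26 + ord('d') − ord('a') = 29
's': a..z range, 26 + ord('s') − ord('a') = 44
'k': a..z range, 26 + ord('k') − ord('a') = 36
'V': A..Z range, ord('V') − ord('A') = 21

Answer: 10 23 29 44 36 21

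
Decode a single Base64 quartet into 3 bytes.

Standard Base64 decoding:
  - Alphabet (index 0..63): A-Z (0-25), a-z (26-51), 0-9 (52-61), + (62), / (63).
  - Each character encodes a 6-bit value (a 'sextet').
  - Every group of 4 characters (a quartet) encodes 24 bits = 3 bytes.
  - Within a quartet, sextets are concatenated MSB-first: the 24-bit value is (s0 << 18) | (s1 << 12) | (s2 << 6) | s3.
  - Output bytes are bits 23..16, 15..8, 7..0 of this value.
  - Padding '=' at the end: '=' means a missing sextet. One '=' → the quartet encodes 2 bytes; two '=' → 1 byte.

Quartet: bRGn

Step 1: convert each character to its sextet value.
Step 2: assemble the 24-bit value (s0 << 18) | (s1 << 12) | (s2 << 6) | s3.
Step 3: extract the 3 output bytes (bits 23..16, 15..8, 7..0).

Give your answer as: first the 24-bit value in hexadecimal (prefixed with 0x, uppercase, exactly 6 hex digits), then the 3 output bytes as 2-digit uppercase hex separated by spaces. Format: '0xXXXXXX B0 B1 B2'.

Answer: 0x6D11A7 6D 11 A7

Derivation:
Sextets: b=27, R=17, G=6, n=39
24-bit: (27<<18) | (17<<12) | (6<<6) | 39
      = 0x6C0000 | 0x011000 | 0x000180 | 0x000027
      = 0x6D11A7
Bytes: (v>>16)&0xFF=6D, (v>>8)&0xFF=11, v&0xFF=A7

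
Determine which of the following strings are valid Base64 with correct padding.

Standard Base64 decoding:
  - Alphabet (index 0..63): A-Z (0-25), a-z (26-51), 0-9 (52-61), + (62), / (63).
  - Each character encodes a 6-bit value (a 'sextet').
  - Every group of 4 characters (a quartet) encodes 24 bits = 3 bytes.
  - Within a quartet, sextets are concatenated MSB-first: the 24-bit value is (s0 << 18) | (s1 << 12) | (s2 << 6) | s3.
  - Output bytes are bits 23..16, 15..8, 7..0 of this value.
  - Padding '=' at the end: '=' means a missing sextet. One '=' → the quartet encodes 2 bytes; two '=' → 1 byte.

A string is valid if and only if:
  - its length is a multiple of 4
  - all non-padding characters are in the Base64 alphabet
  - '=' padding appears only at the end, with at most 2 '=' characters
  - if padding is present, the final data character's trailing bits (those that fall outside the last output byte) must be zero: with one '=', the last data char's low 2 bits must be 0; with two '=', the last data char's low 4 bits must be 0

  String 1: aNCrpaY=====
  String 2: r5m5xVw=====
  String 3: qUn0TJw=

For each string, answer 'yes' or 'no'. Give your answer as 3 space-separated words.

String 1: 'aNCrpaY=====' → invalid (5 pad chars (max 2))
String 2: 'r5m5xVw=====' → invalid (5 pad chars (max 2))
String 3: 'qUn0TJw=' → valid

Answer: no no yes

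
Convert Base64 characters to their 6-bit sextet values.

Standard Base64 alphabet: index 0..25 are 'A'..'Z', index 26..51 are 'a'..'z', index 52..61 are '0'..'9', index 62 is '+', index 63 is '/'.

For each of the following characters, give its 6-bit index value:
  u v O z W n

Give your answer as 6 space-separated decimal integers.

Answer: 46 47 14 51 22 39

Derivation:
'u': a..z range, 26 + ord('u') − ord('a') = 46
'v': a..z range, 26 + ord('v') − ord('a') = 47
'O': A..Z range, ord('O') − ord('A') = 14
'z': a..z range, 26 + ord('z') − ord('a') = 51
'W': A..Z range, ord('W') − ord('A') = 22
'n': a..z range, 26 + ord('n') − ord('a') = 39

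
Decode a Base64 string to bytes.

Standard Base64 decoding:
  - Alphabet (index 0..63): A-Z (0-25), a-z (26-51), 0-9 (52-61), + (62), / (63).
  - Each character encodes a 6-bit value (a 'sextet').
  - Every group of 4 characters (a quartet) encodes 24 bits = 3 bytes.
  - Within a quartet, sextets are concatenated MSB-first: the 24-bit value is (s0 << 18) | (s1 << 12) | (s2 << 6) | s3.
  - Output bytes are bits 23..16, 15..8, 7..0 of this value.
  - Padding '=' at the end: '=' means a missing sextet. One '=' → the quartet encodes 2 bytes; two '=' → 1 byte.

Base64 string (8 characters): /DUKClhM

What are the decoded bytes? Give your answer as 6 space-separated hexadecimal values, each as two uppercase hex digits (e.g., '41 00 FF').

After char 0 ('/'=63): chars_in_quartet=1 acc=0x3F bytes_emitted=0
After char 1 ('D'=3): chars_in_quartet=2 acc=0xFC3 bytes_emitted=0
After char 2 ('U'=20): chars_in_quartet=3 acc=0x3F0D4 bytes_emitted=0
After char 3 ('K'=10): chars_in_quartet=4 acc=0xFC350A -> emit FC 35 0A, reset; bytes_emitted=3
After char 4 ('C'=2): chars_in_quartet=1 acc=0x2 bytes_emitted=3
After char 5 ('l'=37): chars_in_quartet=2 acc=0xA5 bytes_emitted=3
After char 6 ('h'=33): chars_in_quartet=3 acc=0x2961 bytes_emitted=3
After char 7 ('M'=12): chars_in_quartet=4 acc=0xA584C -> emit 0A 58 4C, reset; bytes_emitted=6

Answer: FC 35 0A 0A 58 4C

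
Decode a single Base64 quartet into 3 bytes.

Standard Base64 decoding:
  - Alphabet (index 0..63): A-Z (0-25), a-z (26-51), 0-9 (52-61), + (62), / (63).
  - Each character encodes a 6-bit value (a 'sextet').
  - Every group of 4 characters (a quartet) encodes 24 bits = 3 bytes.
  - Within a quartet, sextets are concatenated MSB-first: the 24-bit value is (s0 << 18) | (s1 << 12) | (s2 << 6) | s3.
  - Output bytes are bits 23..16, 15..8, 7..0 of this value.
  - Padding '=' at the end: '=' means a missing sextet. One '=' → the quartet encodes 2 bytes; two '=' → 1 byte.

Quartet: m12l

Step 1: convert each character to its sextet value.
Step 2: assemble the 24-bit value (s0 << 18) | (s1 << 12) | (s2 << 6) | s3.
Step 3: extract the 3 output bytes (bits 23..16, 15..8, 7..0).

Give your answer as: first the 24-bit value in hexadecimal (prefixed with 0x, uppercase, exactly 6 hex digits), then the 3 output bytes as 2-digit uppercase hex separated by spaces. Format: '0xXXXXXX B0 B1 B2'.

Answer: 0x9B5DA5 9B 5D A5

Derivation:
Sextets: m=38, 1=53, 2=54, l=37
24-bit: (38<<18) | (53<<12) | (54<<6) | 37
      = 0x980000 | 0x035000 | 0x000D80 | 0x000025
      = 0x9B5DA5
Bytes: (v>>16)&0xFF=9B, (v>>8)&0xFF=5D, v&0xFF=A5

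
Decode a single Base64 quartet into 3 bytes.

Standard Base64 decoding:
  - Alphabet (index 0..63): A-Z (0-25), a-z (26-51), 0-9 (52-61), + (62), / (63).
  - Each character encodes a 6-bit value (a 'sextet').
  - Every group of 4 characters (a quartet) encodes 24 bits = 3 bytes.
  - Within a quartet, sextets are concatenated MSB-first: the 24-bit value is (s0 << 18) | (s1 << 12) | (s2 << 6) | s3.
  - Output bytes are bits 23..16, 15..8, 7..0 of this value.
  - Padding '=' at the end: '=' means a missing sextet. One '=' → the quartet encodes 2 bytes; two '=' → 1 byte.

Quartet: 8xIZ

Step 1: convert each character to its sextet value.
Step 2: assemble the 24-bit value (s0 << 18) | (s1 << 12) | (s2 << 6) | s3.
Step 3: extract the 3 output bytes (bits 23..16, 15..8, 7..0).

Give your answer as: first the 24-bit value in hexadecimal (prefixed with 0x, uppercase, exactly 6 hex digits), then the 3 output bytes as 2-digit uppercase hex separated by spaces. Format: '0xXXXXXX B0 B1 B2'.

Sextets: 8=60, x=49, I=8, Z=25
24-bit: (60<<18) | (49<<12) | (8<<6) | 25
      = 0xF00000 | 0x031000 | 0x000200 | 0x000019
      = 0xF31219
Bytes: (v>>16)&0xFF=F3, (v>>8)&0xFF=12, v&0xFF=19

Answer: 0xF31219 F3 12 19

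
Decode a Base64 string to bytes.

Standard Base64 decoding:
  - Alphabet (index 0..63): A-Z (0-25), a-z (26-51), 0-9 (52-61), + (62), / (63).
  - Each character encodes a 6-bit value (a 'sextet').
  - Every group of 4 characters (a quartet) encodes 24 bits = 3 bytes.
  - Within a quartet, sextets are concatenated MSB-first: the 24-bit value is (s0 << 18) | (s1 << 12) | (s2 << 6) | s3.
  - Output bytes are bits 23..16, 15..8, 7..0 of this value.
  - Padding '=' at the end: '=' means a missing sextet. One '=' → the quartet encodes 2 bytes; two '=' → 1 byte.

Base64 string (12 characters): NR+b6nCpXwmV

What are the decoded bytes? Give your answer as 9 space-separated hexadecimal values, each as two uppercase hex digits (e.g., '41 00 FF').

Answer: 35 1F 9B EA 70 A9 5F 09 95

Derivation:
After char 0 ('N'=13): chars_in_quartet=1 acc=0xD bytes_emitted=0
After char 1 ('R'=17): chars_in_quartet=2 acc=0x351 bytes_emitted=0
After char 2 ('+'=62): chars_in_quartet=3 acc=0xD47E bytes_emitted=0
After char 3 ('b'=27): chars_in_quartet=4 acc=0x351F9B -> emit 35 1F 9B, reset; bytes_emitted=3
After char 4 ('6'=58): chars_in_quartet=1 acc=0x3A bytes_emitted=3
After char 5 ('n'=39): chars_in_quartet=2 acc=0xEA7 bytes_emitted=3
After char 6 ('C'=2): chars_in_quartet=3 acc=0x3A9C2 bytes_emitted=3
After char 7 ('p'=41): chars_in_quartet=4 acc=0xEA70A9 -> emit EA 70 A9, reset; bytes_emitted=6
After char 8 ('X'=23): chars_in_quartet=1 acc=0x17 bytes_emitted=6
After char 9 ('w'=48): chars_in_quartet=2 acc=0x5F0 bytes_emitted=6
After char 10 ('m'=38): chars_in_quartet=3 acc=0x17C26 bytes_emitted=6
After char 11 ('V'=21): chars_in_quartet=4 acc=0x5F0995 -> emit 5F 09 95, reset; bytes_emitted=9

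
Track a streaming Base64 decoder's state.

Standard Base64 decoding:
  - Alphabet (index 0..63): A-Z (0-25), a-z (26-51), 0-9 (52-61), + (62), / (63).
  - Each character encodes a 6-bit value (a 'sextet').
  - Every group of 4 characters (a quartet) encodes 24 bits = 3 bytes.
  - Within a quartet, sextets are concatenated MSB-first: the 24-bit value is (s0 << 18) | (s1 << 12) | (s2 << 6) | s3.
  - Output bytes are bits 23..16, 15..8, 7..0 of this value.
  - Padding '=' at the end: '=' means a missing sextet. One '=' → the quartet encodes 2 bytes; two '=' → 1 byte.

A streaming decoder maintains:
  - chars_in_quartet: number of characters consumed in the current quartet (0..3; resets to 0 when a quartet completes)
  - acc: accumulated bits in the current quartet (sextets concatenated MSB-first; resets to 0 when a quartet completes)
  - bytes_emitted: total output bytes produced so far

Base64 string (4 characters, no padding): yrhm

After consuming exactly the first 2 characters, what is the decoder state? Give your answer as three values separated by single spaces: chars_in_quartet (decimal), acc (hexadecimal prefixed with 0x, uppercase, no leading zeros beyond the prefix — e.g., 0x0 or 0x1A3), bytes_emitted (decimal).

After char 0 ('y'=50): chars_in_quartet=1 acc=0x32 bytes_emitted=0
After char 1 ('r'=43): chars_in_quartet=2 acc=0xCAB bytes_emitted=0

Answer: 2 0xCAB 0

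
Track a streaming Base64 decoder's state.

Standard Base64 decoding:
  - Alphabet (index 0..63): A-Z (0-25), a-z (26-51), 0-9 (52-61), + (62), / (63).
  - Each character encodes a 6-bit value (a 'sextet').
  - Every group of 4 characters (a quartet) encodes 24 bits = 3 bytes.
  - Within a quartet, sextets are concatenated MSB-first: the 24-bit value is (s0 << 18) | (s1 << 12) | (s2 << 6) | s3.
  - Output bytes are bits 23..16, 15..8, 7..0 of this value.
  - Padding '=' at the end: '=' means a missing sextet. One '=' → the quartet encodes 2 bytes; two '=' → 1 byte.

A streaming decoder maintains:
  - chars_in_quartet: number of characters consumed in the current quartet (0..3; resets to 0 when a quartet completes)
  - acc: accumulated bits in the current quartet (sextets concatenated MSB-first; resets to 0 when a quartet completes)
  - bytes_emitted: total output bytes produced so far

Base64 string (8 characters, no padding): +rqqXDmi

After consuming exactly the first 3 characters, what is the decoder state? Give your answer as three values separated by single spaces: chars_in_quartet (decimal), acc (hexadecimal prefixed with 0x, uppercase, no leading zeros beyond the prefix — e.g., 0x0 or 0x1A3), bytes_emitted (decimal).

After char 0 ('+'=62): chars_in_quartet=1 acc=0x3E bytes_emitted=0
After char 1 ('r'=43): chars_in_quartet=2 acc=0xFAB bytes_emitted=0
After char 2 ('q'=42): chars_in_quartet=3 acc=0x3EAEA bytes_emitted=0

Answer: 3 0x3EAEA 0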